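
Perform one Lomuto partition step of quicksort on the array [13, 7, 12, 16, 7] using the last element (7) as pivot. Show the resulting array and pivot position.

Lomuto partition with pivot = 7:

Initial array: [13, 7, 12, 16, 7]

arr[0]=13 > 7: no swap
arr[1]=7 <= 7: swap with position 0, array becomes [7, 13, 12, 16, 7]
arr[2]=12 > 7: no swap
arr[3]=16 > 7: no swap

Place pivot at position 1: [7, 7, 12, 16, 13]
Pivot position: 1

After partitioning with pivot 7, the array becomes [7, 7, 12, 16, 13]. The pivot is placed at index 1. All elements to the left of the pivot are <= 7, and all elements to the right are > 7.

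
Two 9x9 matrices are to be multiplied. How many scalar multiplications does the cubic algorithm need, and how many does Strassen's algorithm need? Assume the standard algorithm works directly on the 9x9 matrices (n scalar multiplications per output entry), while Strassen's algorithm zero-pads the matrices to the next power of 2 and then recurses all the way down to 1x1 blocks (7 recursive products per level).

Matrix multiplication for 9x9 matrices:

Strassen's algorithm requires power-of-2 dimensions. Pad 9x9 to 16x16 (next power of 2).

Standard algorithm: 9^3 = 729 multiplications
Strassen's algorithm: 7^(log2(16)) = 7^4 = 2401 multiplications
Difference: 729 - 2401 = -1672 (Strassen uses MORE here due to padding overhead — for small or just-over-power-of-2 n, padding can outweigh the per-level savings)

Standard: 729 multiplications (9^3). Strassen: 2401 multiplications (7^4, after padding to 16x16). Strassen reduces 8 recursive multiplications to 7 at each level.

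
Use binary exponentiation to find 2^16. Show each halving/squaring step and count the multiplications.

Computing 2^16 by squaring (build up from 2^1; each line after the first costs one multiplication):

2^1 = 2
2^2 = (2^1)^2 = 2^2 = 4
2^4 = (2^2)^2 = 4^2 = 16
2^8 = (2^4)^2 = 16^2 = 256
2^16 = (2^8)^2 = 256^2 = 65536

Result: 65536
Multiplications needed: 4 (4 lines after 2^1)

2^16 = 65536. Using exponentiation by squaring, this requires 4 multiplications. The key idea: if the exponent is even, square the half-power; if odd, multiply by the base once.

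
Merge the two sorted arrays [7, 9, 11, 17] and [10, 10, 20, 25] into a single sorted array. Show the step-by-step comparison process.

Merging process:

Compare 7 vs 10: take 7 from left. Merged: [7]
Compare 9 vs 10: take 9 from left. Merged: [7, 9]
Compare 11 vs 10: take 10 from right. Merged: [7, 9, 10]
Compare 11 vs 10: take 10 from right. Merged: [7, 9, 10, 10]
Compare 11 vs 20: take 11 from left. Merged: [7, 9, 10, 10, 11]
Compare 17 vs 20: take 17 from left. Merged: [7, 9, 10, 10, 11, 17]
Append remaining from right: [20, 25]. Merged: [7, 9, 10, 10, 11, 17, 20, 25]

Final merged array: [7, 9, 10, 10, 11, 17, 20, 25]
Total comparisons: 6

The merged array is [7, 9, 10, 10, 11, 17, 20, 25], requiring 6 comparisons. The merge step runs in O(n) time where n is the total number of elements.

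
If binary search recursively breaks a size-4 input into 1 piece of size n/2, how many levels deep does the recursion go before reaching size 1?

For divide and conquer with division factor 2:

Problem sizes at each level:
Level 0: 4
Level 1: 2
Level 2: 1

The root is level 0 and the size-1 base case is level 2 (the tree spans levels 0 through 2, i.e. 3 levels counting the root), so the depth is the number of divisions: log_2(4) = 2

The recursion tree depth is log_2(4) = 2. At each level, the problem size is divided by 2, so it takes 2 divisions to reduce to a base case of size 1. The algorithm makes 1 recursive call at each level.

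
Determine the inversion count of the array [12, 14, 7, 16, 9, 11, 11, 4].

Finding inversions in [12, 14, 7, 16, 9, 11, 11, 4]:

(0, 2): arr[0]=12 > arr[2]=7
(0, 4): arr[0]=12 > arr[4]=9
(0, 5): arr[0]=12 > arr[5]=11
(0, 6): arr[0]=12 > arr[6]=11
(0, 7): arr[0]=12 > arr[7]=4
(1, 2): arr[1]=14 > arr[2]=7
(1, 4): arr[1]=14 > arr[4]=9
(1, 5): arr[1]=14 > arr[5]=11
(1, 6): arr[1]=14 > arr[6]=11
(1, 7): arr[1]=14 > arr[7]=4
(2, 7): arr[2]=7 > arr[7]=4
(3, 4): arr[3]=16 > arr[4]=9
(3, 5): arr[3]=16 > arr[5]=11
(3, 6): arr[3]=16 > arr[6]=11
(3, 7): arr[3]=16 > arr[7]=4
(4, 7): arr[4]=9 > arr[7]=4
(5, 7): arr[5]=11 > arr[7]=4
(6, 7): arr[6]=11 > arr[7]=4

Total inversions: 18

The array has 18 inversion(s): (0,2), (0,4), (0,5), (0,6), (0,7), (1,2), (1,4), (1,5), (1,6), (1,7), (2,7), (3,4), (3,5), (3,6), (3,7), (4,7), (5,7), (6,7). Each pair (i,j) satisfies i < j and arr[i] > arr[j].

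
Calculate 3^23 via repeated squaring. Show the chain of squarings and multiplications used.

Computing 3^23 by squaring (build up from 3^1; each line after the first costs one multiplication):

3^1 = 3
3^2 = (3^1)^2 = 3^2 = 9
3^4 = (3^2)^2 = 9^2 = 81
3^5 = 3 * 3^4 = 3 * 81 = 243
3^10 = (3^5)^2 = 243^2 = 59049
3^11 = 3 * 3^10 = 3 * 59049 = 177147
3^22 = (3^11)^2 = 177147^2 = 31381059609
3^23 = 3 * 3^22 = 3 * 31381059609 = 94143178827

Result: 94143178827
Multiplications needed: 7 (7 lines after 3^1)

3^23 = 94143178827. Using exponentiation by squaring, this requires 7 multiplications. The key idea: if the exponent is even, square the half-power; if odd, multiply by the base once.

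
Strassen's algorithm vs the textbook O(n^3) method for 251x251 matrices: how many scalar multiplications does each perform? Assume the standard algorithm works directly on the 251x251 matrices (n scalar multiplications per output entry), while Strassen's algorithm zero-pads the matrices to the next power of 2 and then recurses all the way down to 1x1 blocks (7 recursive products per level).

Matrix multiplication for 251x251 matrices:

Strassen's algorithm requires power-of-2 dimensions. Pad 251x251 to 256x256 (next power of 2).

Standard algorithm: 251^3 = 15813251 multiplications
Strassen's algorithm: 7^(log2(256)) = 7^8 = 5764801 multiplications
Savings: 15813251 - 5764801 = 10048450 multiplications

Standard: 15813251 multiplications (251^3). Strassen: 5764801 multiplications (7^8, after padding to 256x256). Strassen reduces 8 recursive multiplications to 7 at each level.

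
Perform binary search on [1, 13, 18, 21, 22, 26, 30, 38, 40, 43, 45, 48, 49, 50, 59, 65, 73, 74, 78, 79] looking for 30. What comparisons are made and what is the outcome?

Binary search for 30 in [1, 13, 18, 21, 22, 26, 30, 38, 40, 43, 45, 48, 49, 50, 59, 65, 73, 74, 78, 79]:

lo=0, hi=19, mid=9, arr[mid]=43 -> 43 > 30, search left half
lo=0, hi=8, mid=4, arr[mid]=22 -> 22 < 30, search right half
lo=5, hi=8, mid=6, arr[mid]=30 -> Found target at index 6!

Binary search finds 30 at index 6 after 3 comparisons. The search repeatedly halves the search space by comparing with the middle element.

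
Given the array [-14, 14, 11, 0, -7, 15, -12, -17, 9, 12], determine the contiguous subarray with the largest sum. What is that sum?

Using Kadane's algorithm on [-14, 14, 11, 0, -7, 15, -12, -17, 9, 12]:

Scanning through the array:
Position 1 (value 14): max_ending_here = 14, max_so_far = 14
Position 2 (value 11): max_ending_here = 25, max_so_far = 25
Position 3 (value 0): max_ending_here = 25, max_so_far = 25
Position 4 (value -7): max_ending_here = 18, max_so_far = 25
Position 5 (value 15): max_ending_here = 33, max_so_far = 33
Position 6 (value -12): max_ending_here = 21, max_so_far = 33
Position 7 (value -17): max_ending_here = 4, max_so_far = 33
Position 8 (value 9): max_ending_here = 13, max_so_far = 33
Position 9 (value 12): max_ending_here = 25, max_so_far = 33

Maximum subarray: [14, 11, 0, -7, 15]
Maximum sum: 33

The maximum subarray is [14, 11, 0, -7, 15] with sum 33. This subarray runs from index 1 to index 5.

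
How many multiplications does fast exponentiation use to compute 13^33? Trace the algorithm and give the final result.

Computing 13^33 by squaring (build up from 13^1; each line after the first costs one multiplication):

13^1 = 13
13^2 = (13^1)^2 = 13^2 = 169
13^4 = (13^2)^2 = 169^2 = 28561
13^8 = (13^4)^2 = 28561^2 = 815730721
13^16 = (13^8)^2 = 815730721^2 = 665416609183179841
13^32 = (13^16)^2 = 665416609183179841^2 = 442779263776840698304313192148785281
13^33 = 13 * 13^32 = 13 * 442779263776840698304313192148785281 = 5756130429098929077956071497934208653

Result: 5756130429098929077956071497934208653
Multiplications needed: 6 (6 lines after 13^1)

13^33 = 5756130429098929077956071497934208653. Using exponentiation by squaring, this requires 6 multiplications. The key idea: if the exponent is even, square the half-power; if odd, multiply by the base once.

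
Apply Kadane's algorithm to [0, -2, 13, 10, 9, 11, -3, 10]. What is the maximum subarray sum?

Using Kadane's algorithm on [0, -2, 13, 10, 9, 11, -3, 10]:

Scanning through the array:
Position 1 (value -2): max_ending_here = -2, max_so_far = 0
Position 2 (value 13): max_ending_here = 13, max_so_far = 13
Position 3 (value 10): max_ending_here = 23, max_so_far = 23
Position 4 (value 9): max_ending_here = 32, max_so_far = 32
Position 5 (value 11): max_ending_here = 43, max_so_far = 43
Position 6 (value -3): max_ending_here = 40, max_so_far = 43
Position 7 (value 10): max_ending_here = 50, max_so_far = 50

Maximum subarray: [13, 10, 9, 11, -3, 10]
Maximum sum: 50

The maximum subarray is [13, 10, 9, 11, -3, 10] with sum 50. This subarray runs from index 2 to index 7.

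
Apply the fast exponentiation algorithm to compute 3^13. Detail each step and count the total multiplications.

Computing 3^13 by squaring (build up from 3^1; each line after the first costs one multiplication):

3^1 = 3
3^2 = (3^1)^2 = 3^2 = 9
3^3 = 3 * 3^2 = 3 * 9 = 27
3^6 = (3^3)^2 = 27^2 = 729
3^12 = (3^6)^2 = 729^2 = 531441
3^13 = 3 * 3^12 = 3 * 531441 = 1594323

Result: 1594323
Multiplications needed: 5 (5 lines after 3^1)

3^13 = 1594323. Using exponentiation by squaring, this requires 5 multiplications. The key idea: if the exponent is even, square the half-power; if odd, multiply by the base once.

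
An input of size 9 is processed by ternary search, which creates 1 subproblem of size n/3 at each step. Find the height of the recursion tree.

For divide and conquer with division factor 3:

Problem sizes at each level:
Level 0: 9
Level 1: 3
Level 2: 1

The root is level 0 and the size-1 base case is level 2 (the tree spans levels 0 through 2, i.e. 3 levels counting the root), so the depth is the number of divisions: log_3(9) = 2

The recursion tree depth is log_3(9) = 2. At each level, the problem size is divided by 3, so it takes 2 divisions to reduce to a base case of size 1. The algorithm makes 1 recursive call at each level.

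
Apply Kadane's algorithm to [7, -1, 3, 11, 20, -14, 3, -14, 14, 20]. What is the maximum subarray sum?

Using Kadane's algorithm on [7, -1, 3, 11, 20, -14, 3, -14, 14, 20]:

Scanning through the array:
Position 1 (value -1): max_ending_here = 6, max_so_far = 7
Position 2 (value 3): max_ending_here = 9, max_so_far = 9
Position 3 (value 11): max_ending_here = 20, max_so_far = 20
Position 4 (value 20): max_ending_here = 40, max_so_far = 40
Position 5 (value -14): max_ending_here = 26, max_so_far = 40
Position 6 (value 3): max_ending_here = 29, max_so_far = 40
Position 7 (value -14): max_ending_here = 15, max_so_far = 40
Position 8 (value 14): max_ending_here = 29, max_so_far = 40
Position 9 (value 20): max_ending_here = 49, max_so_far = 49

Maximum subarray: [7, -1, 3, 11, 20, -14, 3, -14, 14, 20]
Maximum sum: 49

The maximum subarray is [7, -1, 3, 11, 20, -14, 3, -14, 14, 20] with sum 49. This subarray runs from index 0 to index 9.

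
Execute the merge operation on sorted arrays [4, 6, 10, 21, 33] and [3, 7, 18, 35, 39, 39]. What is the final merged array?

Merging process:

Compare 4 vs 3: take 3 from right. Merged: [3]
Compare 4 vs 7: take 4 from left. Merged: [3, 4]
Compare 6 vs 7: take 6 from left. Merged: [3, 4, 6]
Compare 10 vs 7: take 7 from right. Merged: [3, 4, 6, 7]
Compare 10 vs 18: take 10 from left. Merged: [3, 4, 6, 7, 10]
Compare 21 vs 18: take 18 from right. Merged: [3, 4, 6, 7, 10, 18]
Compare 21 vs 35: take 21 from left. Merged: [3, 4, 6, 7, 10, 18, 21]
Compare 33 vs 35: take 33 from left. Merged: [3, 4, 6, 7, 10, 18, 21, 33]
Append remaining from right: [35, 39, 39]. Merged: [3, 4, 6, 7, 10, 18, 21, 33, 35, 39, 39]

Final merged array: [3, 4, 6, 7, 10, 18, 21, 33, 35, 39, 39]
Total comparisons: 8

The merged array is [3, 4, 6, 7, 10, 18, 21, 33, 35, 39, 39], requiring 8 comparisons. The merge step runs in O(n) time where n is the total number of elements.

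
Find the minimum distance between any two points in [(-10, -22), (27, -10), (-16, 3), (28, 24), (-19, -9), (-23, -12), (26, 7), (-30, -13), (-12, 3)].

Computing all pairwise distances among 9 points:

d((-10, -22), (27, -10)) = 38.8973
d((-10, -22), (-16, 3)) = 25.7099
d((-10, -22), (28, 24)) = 59.6657
d((-10, -22), (-19, -9)) = 15.8114
d((-10, -22), (-23, -12)) = 16.4012
d((-10, -22), (26, 7)) = 46.2277
d((-10, -22), (-30, -13)) = 21.9317
d((-10, -22), (-12, 3)) = 25.0799
d((27, -10), (-16, 3)) = 44.9222
d((27, -10), (28, 24)) = 34.0147
d((27, -10), (-19, -9)) = 46.0109
d((27, -10), (-23, -12)) = 50.04
d((27, -10), (26, 7)) = 17.0294
d((27, -10), (-30, -13)) = 57.0789
d((27, -10), (-12, 3)) = 41.1096
d((-16, 3), (28, 24)) = 48.7545
d((-16, 3), (-19, -9)) = 12.3693
d((-16, 3), (-23, -12)) = 16.5529
d((-16, 3), (26, 7)) = 42.19
d((-16, 3), (-30, -13)) = 21.2603
d((-16, 3), (-12, 3)) = 4.0 <-- minimum
d((28, 24), (-19, -9)) = 57.4282
d((28, 24), (-23, -12)) = 62.426
d((28, 24), (26, 7)) = 17.1172
d((28, 24), (-30, -13)) = 68.7968
d((28, 24), (-12, 3)) = 45.1774
d((-19, -9), (-23, -12)) = 5.0
d((-19, -9), (26, 7)) = 47.7598
d((-19, -9), (-30, -13)) = 11.7047
d((-19, -9), (-12, 3)) = 13.8924
d((-23, -12), (26, 7)) = 52.5547
d((-23, -12), (-30, -13)) = 7.0711
d((-23, -12), (-12, 3)) = 18.6011
d((26, 7), (-30, -13)) = 59.4643
d((26, 7), (-12, 3)) = 38.2099
d((-30, -13), (-12, 3)) = 24.0832

Closest pair: (-16, 3) and (-12, 3) with distance 4.0

The closest pair is (-16, 3) and (-12, 3) with Euclidean distance 4.0. For 9 points, brute-force pairwise comparison is shown above. For large n, the divide-and-conquer algorithm (sort by x, recurse on halves, check the dividing strip) achieves O(n log n).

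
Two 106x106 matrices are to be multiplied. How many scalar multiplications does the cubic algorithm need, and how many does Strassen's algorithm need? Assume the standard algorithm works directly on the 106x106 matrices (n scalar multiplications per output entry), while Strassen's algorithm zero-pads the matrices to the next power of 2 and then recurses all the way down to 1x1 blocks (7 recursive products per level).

Matrix multiplication for 106x106 matrices:

Strassen's algorithm requires power-of-2 dimensions. Pad 106x106 to 128x128 (next power of 2).

Standard algorithm: 106^3 = 1191016 multiplications
Strassen's algorithm: 7^(log2(128)) = 7^7 = 823543 multiplications
Savings: 1191016 - 823543 = 367473 multiplications

Standard: 1191016 multiplications (106^3). Strassen: 823543 multiplications (7^7, after padding to 128x128). Strassen reduces 8 recursive multiplications to 7 at each level.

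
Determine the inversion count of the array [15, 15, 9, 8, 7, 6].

Finding inversions in [15, 15, 9, 8, 7, 6]:

(0, 2): arr[0]=15 > arr[2]=9
(0, 3): arr[0]=15 > arr[3]=8
(0, 4): arr[0]=15 > arr[4]=7
(0, 5): arr[0]=15 > arr[5]=6
(1, 2): arr[1]=15 > arr[2]=9
(1, 3): arr[1]=15 > arr[3]=8
(1, 4): arr[1]=15 > arr[4]=7
(1, 5): arr[1]=15 > arr[5]=6
(2, 3): arr[2]=9 > arr[3]=8
(2, 4): arr[2]=9 > arr[4]=7
(2, 5): arr[2]=9 > arr[5]=6
(3, 4): arr[3]=8 > arr[4]=7
(3, 5): arr[3]=8 > arr[5]=6
(4, 5): arr[4]=7 > arr[5]=6

Total inversions: 14

The array has 14 inversion(s): (0,2), (0,3), (0,4), (0,5), (1,2), (1,3), (1,4), (1,5), (2,3), (2,4), (2,5), (3,4), (3,5), (4,5). Each pair (i,j) satisfies i < j and arr[i] > arr[j].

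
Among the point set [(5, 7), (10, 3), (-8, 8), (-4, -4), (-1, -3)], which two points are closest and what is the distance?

Computing all pairwise distances among 5 points:

d((5, 7), (10, 3)) = 6.4031
d((5, 7), (-8, 8)) = 13.0384
d((5, 7), (-4, -4)) = 14.2127
d((5, 7), (-1, -3)) = 11.6619
d((10, 3), (-8, 8)) = 18.6815
d((10, 3), (-4, -4)) = 15.6525
d((10, 3), (-1, -3)) = 12.53
d((-8, 8), (-4, -4)) = 12.6491
d((-8, 8), (-1, -3)) = 13.0384
d((-4, -4), (-1, -3)) = 3.1623 <-- minimum

Closest pair: (-4, -4) and (-1, -3) with distance 3.1623

The closest pair is (-4, -4) and (-1, -3) with Euclidean distance 3.1623. For 5 points, brute-force pairwise comparison is shown above. For large n, the divide-and-conquer algorithm (sort by x, recurse on halves, check the dividing strip) achieves O(n log n).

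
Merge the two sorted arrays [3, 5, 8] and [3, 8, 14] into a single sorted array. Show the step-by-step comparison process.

Merging process:

Compare 3 vs 3: take 3 from left. Merged: [3]
Compare 5 vs 3: take 3 from right. Merged: [3, 3]
Compare 5 vs 8: take 5 from left. Merged: [3, 3, 5]
Compare 8 vs 8: take 8 from left. Merged: [3, 3, 5, 8]
Append remaining from right: [8, 14]. Merged: [3, 3, 5, 8, 8, 14]

Final merged array: [3, 3, 5, 8, 8, 14]
Total comparisons: 4

The merged array is [3, 3, 5, 8, 8, 14], requiring 4 comparisons. The merge step runs in O(n) time where n is the total number of elements.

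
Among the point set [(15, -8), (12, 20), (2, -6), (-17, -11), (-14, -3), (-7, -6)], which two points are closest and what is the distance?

Computing all pairwise distances among 6 points:

d((15, -8), (12, 20)) = 28.1603
d((15, -8), (2, -6)) = 13.1529
d((15, -8), (-17, -11)) = 32.1403
d((15, -8), (-14, -3)) = 29.4279
d((15, -8), (-7, -6)) = 22.0907
d((12, 20), (2, -6)) = 27.8568
d((12, 20), (-17, -11)) = 42.45
d((12, 20), (-14, -3)) = 34.7131
d((12, 20), (-7, -6)) = 32.2025
d((2, -6), (-17, -11)) = 19.6469
d((2, -6), (-14, -3)) = 16.2788
d((2, -6), (-7, -6)) = 9.0
d((-17, -11), (-14, -3)) = 8.544
d((-17, -11), (-7, -6)) = 11.1803
d((-14, -3), (-7, -6)) = 7.6158 <-- minimum

Closest pair: (-14, -3) and (-7, -6) with distance 7.6158

The closest pair is (-14, -3) and (-7, -6) with Euclidean distance 7.6158. For 6 points, brute-force pairwise comparison is shown above. For large n, the divide-and-conquer algorithm (sort by x, recurse on halves, check the dividing strip) achieves O(n log n).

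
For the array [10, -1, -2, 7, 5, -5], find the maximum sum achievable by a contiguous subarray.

Using Kadane's algorithm on [10, -1, -2, 7, 5, -5]:

Scanning through the array:
Position 1 (value -1): max_ending_here = 9, max_so_far = 10
Position 2 (value -2): max_ending_here = 7, max_so_far = 10
Position 3 (value 7): max_ending_here = 14, max_so_far = 14
Position 4 (value 5): max_ending_here = 19, max_so_far = 19
Position 5 (value -5): max_ending_here = 14, max_so_far = 19

Maximum subarray: [10, -1, -2, 7, 5]
Maximum sum: 19

The maximum subarray is [10, -1, -2, 7, 5] with sum 19. This subarray runs from index 0 to index 4.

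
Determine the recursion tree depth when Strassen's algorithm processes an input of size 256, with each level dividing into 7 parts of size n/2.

For divide and conquer with division factor 2:

Problem sizes at each level:
Level 0: 256
Level 1: 128
Level 2: 64
Level 3: 32
Level 4: 16
Level 5: 8
Level 6: 4
Level 7: 2
Level 8: 1

The root is level 0 and the size-1 base case is level 8 (the tree spans levels 0 through 8, i.e. 9 levels counting the root), so the depth is the number of divisions: log_2(256) = 8

The recursion tree depth is log_2(256) = 8. At each level, the problem size is divided by 2, so it takes 8 divisions to reduce to a base case of size 1. The algorithm makes 7 recursive calls at each level.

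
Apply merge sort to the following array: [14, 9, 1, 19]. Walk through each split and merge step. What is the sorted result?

Merge sort trace:

Split: [14, 9, 1, 19] -> [14, 9] and [1, 19]
  Split: [14, 9] -> [14] and [9]
  Merge: [14] + [9] -> [9, 14]
  Split: [1, 19] -> [1] and [19]
  Merge: [1] + [19] -> [1, 19]
Merge: [9, 14] + [1, 19] -> [1, 9, 14, 19]

Final sorted array: [1, 9, 14, 19]

The merge sort proceeds by recursively splitting the array and merging sorted halves.
After all merges, the sorted array is [1, 9, 14, 19].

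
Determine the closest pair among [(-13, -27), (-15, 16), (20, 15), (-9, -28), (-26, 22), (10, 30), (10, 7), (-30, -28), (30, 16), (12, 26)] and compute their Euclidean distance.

Computing all pairwise distances among 10 points:

d((-13, -27), (-15, 16)) = 43.0465
d((-13, -27), (20, 15)) = 53.4135
d((-13, -27), (-9, -28)) = 4.1231 <-- minimum
d((-13, -27), (-26, 22)) = 50.6952
d((-13, -27), (10, 30)) = 61.4654
d((-13, -27), (10, 7)) = 41.0488
d((-13, -27), (-30, -28)) = 17.0294
d((-13, -27), (30, 16)) = 60.8112
d((-13, -27), (12, 26)) = 58.6003
d((-15, 16), (20, 15)) = 35.0143
d((-15, 16), (-9, -28)) = 44.4072
d((-15, 16), (-26, 22)) = 12.53
d((-15, 16), (10, 30)) = 28.6531
d((-15, 16), (10, 7)) = 26.5707
d((-15, 16), (-30, -28)) = 46.4866
d((-15, 16), (30, 16)) = 45.0
d((-15, 16), (12, 26)) = 28.7924
d((20, 15), (-9, -28)) = 51.8652
d((20, 15), (-26, 22)) = 46.5296
d((20, 15), (10, 30)) = 18.0278
d((20, 15), (10, 7)) = 12.8062
d((20, 15), (-30, -28)) = 65.9469
d((20, 15), (30, 16)) = 10.0499
d((20, 15), (12, 26)) = 13.6015
d((-9, -28), (-26, 22)) = 52.811
d((-9, -28), (10, 30)) = 61.0328
d((-9, -28), (10, 7)) = 39.8246
d((-9, -28), (-30, -28)) = 21.0
d((-9, -28), (30, 16)) = 58.7963
d((-9, -28), (12, 26)) = 57.9396
d((-26, 22), (10, 30)) = 36.8782
d((-26, 22), (10, 7)) = 39.0
d((-26, 22), (-30, -28)) = 50.1597
d((-26, 22), (30, 16)) = 56.3205
d((-26, 22), (12, 26)) = 38.2099
d((10, 30), (10, 7)) = 23.0
d((10, 30), (-30, -28)) = 70.4557
d((10, 30), (30, 16)) = 24.4131
d((10, 30), (12, 26)) = 4.4721
d((10, 7), (-30, -28)) = 53.1507
d((10, 7), (30, 16)) = 21.9317
d((10, 7), (12, 26)) = 19.105
d((-30, -28), (30, 16)) = 74.4043
d((-30, -28), (12, 26)) = 68.4105
d((30, 16), (12, 26)) = 20.5913

Closest pair: (-13, -27) and (-9, -28) with distance 4.1231

The closest pair is (-13, -27) and (-9, -28) with Euclidean distance 4.1231. For 10 points, brute-force pairwise comparison is shown above. For large n, the divide-and-conquer algorithm (sort by x, recurse on halves, check the dividing strip) achieves O(n log n).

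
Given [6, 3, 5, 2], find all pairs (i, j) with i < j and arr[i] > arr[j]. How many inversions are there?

Finding inversions in [6, 3, 5, 2]:

(0, 1): arr[0]=6 > arr[1]=3
(0, 2): arr[0]=6 > arr[2]=5
(0, 3): arr[0]=6 > arr[3]=2
(1, 3): arr[1]=3 > arr[3]=2
(2, 3): arr[2]=5 > arr[3]=2

Total inversions: 5

The array has 5 inversion(s): (0,1), (0,2), (0,3), (1,3), (2,3). Each pair (i,j) satisfies i < j and arr[i] > arr[j].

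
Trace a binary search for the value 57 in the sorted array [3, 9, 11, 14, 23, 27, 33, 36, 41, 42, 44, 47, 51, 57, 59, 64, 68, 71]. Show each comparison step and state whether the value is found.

Binary search for 57 in [3, 9, 11, 14, 23, 27, 33, 36, 41, 42, 44, 47, 51, 57, 59, 64, 68, 71]:

lo=0, hi=17, mid=8, arr[mid]=41 -> 41 < 57, search right half
lo=9, hi=17, mid=13, arr[mid]=57 -> Found target at index 13!

Binary search finds 57 at index 13 after 2 comparisons. The search repeatedly halves the search space by comparing with the middle element.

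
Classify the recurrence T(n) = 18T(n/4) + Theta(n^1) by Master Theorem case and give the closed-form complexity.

Master Theorem for T(n) = 18T(n/4) + O(n^1):

a = 18, b = 4, c = 1
log_b(a) = log_4(18) = 2.0850

Case 1: c = 1 < log_4(18) = 2.0850
T(n) = O(n^(log_4 18))

For T(n) = 18T(n/4) + O(n^1): log_4(18) = 2.0850. This is Case 1 of the Master Theorem (c < log_b(a), work dominated by leaves), giving O(n^(log_4 18)).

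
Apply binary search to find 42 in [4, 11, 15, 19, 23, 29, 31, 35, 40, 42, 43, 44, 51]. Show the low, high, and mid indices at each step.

Binary search for 42 in [4, 11, 15, 19, 23, 29, 31, 35, 40, 42, 43, 44, 51]:

lo=0, hi=12, mid=6, arr[mid]=31 -> 31 < 42, search right half
lo=7, hi=12, mid=9, arr[mid]=42 -> Found target at index 9!

Binary search finds 42 at index 9 after 2 comparisons. The search repeatedly halves the search space by comparing with the middle element.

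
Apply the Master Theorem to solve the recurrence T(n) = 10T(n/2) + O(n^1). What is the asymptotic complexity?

Master Theorem for T(n) = 10T(n/2) + O(n^1):

a = 10, b = 2, c = 1
log_b(a) = log_2(10) = 3.3219

Case 1: c = 1 < log_2(10) = 3.3219
T(n) = O(n^(log_2 10))

For T(n) = 10T(n/2) + O(n^1): log_2(10) = 3.3219. This is Case 1 of the Master Theorem (c < log_b(a), work dominated by leaves), giving O(n^(log_2 10)).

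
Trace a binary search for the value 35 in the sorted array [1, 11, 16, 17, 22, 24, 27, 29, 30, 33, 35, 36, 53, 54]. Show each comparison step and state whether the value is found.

Binary search for 35 in [1, 11, 16, 17, 22, 24, 27, 29, 30, 33, 35, 36, 53, 54]:

lo=0, hi=13, mid=6, arr[mid]=27 -> 27 < 35, search right half
lo=7, hi=13, mid=10, arr[mid]=35 -> Found target at index 10!

Binary search finds 35 at index 10 after 2 comparisons. The search repeatedly halves the search space by comparing with the middle element.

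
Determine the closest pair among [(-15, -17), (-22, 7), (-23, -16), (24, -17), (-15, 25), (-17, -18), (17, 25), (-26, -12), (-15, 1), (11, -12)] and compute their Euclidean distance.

Computing all pairwise distances among 10 points:

d((-15, -17), (-22, 7)) = 25.0
d((-15, -17), (-23, -16)) = 8.0623
d((-15, -17), (24, -17)) = 39.0
d((-15, -17), (-15, 25)) = 42.0
d((-15, -17), (-17, -18)) = 2.2361 <-- minimum
d((-15, -17), (17, 25)) = 52.8015
d((-15, -17), (-26, -12)) = 12.083
d((-15, -17), (-15, 1)) = 18.0
d((-15, -17), (11, -12)) = 26.4764
d((-22, 7), (-23, -16)) = 23.0217
d((-22, 7), (24, -17)) = 51.8845
d((-22, 7), (-15, 25)) = 19.3132
d((-22, 7), (-17, -18)) = 25.4951
d((-22, 7), (17, 25)) = 42.9535
d((-22, 7), (-26, -12)) = 19.4165
d((-22, 7), (-15, 1)) = 9.2195
d((-22, 7), (11, -12)) = 38.0789
d((-23, -16), (24, -17)) = 47.0106
d((-23, -16), (-15, 25)) = 41.7732
d((-23, -16), (-17, -18)) = 6.3246
d((-23, -16), (17, 25)) = 57.28
d((-23, -16), (-26, -12)) = 5.0
d((-23, -16), (-15, 1)) = 18.7883
d((-23, -16), (11, -12)) = 34.2345
d((24, -17), (-15, 25)) = 57.3149
d((24, -17), (-17, -18)) = 41.0122
d((24, -17), (17, 25)) = 42.5793
d((24, -17), (-26, -12)) = 50.2494
d((24, -17), (-15, 1)) = 42.9535
d((24, -17), (11, -12)) = 13.9284
d((-15, 25), (-17, -18)) = 43.0465
d((-15, 25), (17, 25)) = 32.0
d((-15, 25), (-26, -12)) = 38.6005
d((-15, 25), (-15, 1)) = 24.0
d((-15, 25), (11, -12)) = 45.2217
d((-17, -18), (17, 25)) = 54.8179
d((-17, -18), (-26, -12)) = 10.8167
d((-17, -18), (-15, 1)) = 19.105
d((-17, -18), (11, -12)) = 28.6356
d((17, 25), (-26, -12)) = 56.7274
d((17, 25), (-15, 1)) = 40.0
d((17, 25), (11, -12)) = 37.4833
d((-26, -12), (-15, 1)) = 17.0294
d((-26, -12), (11, -12)) = 37.0
d((-15, 1), (11, -12)) = 29.0689

Closest pair: (-15, -17) and (-17, -18) with distance 2.2361

The closest pair is (-15, -17) and (-17, -18) with Euclidean distance 2.2361. For 10 points, brute-force pairwise comparison is shown above. For large n, the divide-and-conquer algorithm (sort by x, recurse on halves, check the dividing strip) achieves O(n log n).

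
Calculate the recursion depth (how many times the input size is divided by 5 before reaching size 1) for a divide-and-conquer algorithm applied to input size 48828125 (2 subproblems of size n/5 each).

For divide and conquer with division factor 5:

Problem sizes at each level:
Level 0: 48828125
Level 1: 9765625
Level 2: 1953125
Level 3: 390625
Level 4: 78125
Level 5: 15625
Level 6: 3125
Level 7: 625
Level 8: 125
Level 9: 25
Level 10: 5
Level 11: 1

The root is level 0 and the size-1 base case is level 11 (the tree spans levels 0 through 11, i.e. 12 levels counting the root), so the depth is the number of divisions: log_5(48828125) = 11

The recursion tree depth is log_5(48828125) = 11. At each level, the problem size is divided by 5, so it takes 11 divisions to reduce to a base case of size 1. The algorithm makes 2 recursive calls at each level.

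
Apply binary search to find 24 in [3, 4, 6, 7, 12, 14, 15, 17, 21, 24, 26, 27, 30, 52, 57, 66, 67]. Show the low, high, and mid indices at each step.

Binary search for 24 in [3, 4, 6, 7, 12, 14, 15, 17, 21, 24, 26, 27, 30, 52, 57, 66, 67]:

lo=0, hi=16, mid=8, arr[mid]=21 -> 21 < 24, search right half
lo=9, hi=16, mid=12, arr[mid]=30 -> 30 > 24, search left half
lo=9, hi=11, mid=10, arr[mid]=26 -> 26 > 24, search left half
lo=9, hi=9, mid=9, arr[mid]=24 -> Found target at index 9!

Binary search finds 24 at index 9 after 4 comparisons. The search repeatedly halves the search space by comparing with the middle element.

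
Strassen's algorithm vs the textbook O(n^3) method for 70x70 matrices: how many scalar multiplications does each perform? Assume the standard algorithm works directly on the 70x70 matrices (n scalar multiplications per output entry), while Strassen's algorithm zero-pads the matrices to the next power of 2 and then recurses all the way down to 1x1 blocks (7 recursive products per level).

Matrix multiplication for 70x70 matrices:

Strassen's algorithm requires power-of-2 dimensions. Pad 70x70 to 128x128 (next power of 2).

Standard algorithm: 70^3 = 343000 multiplications
Strassen's algorithm: 7^(log2(128)) = 7^7 = 823543 multiplications
Difference: 343000 - 823543 = -480543 (Strassen uses MORE here due to padding overhead — for small or just-over-power-of-2 n, padding can outweigh the per-level savings)

Standard: 343000 multiplications (70^3). Strassen: 823543 multiplications (7^7, after padding to 128x128). Strassen reduces 8 recursive multiplications to 7 at each level.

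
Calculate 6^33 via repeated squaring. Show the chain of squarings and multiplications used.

Computing 6^33 by squaring (build up from 6^1; each line after the first costs one multiplication):

6^1 = 6
6^2 = (6^1)^2 = 6^2 = 36
6^4 = (6^2)^2 = 36^2 = 1296
6^8 = (6^4)^2 = 1296^2 = 1679616
6^16 = (6^8)^2 = 1679616^2 = 2821109907456
6^32 = (6^16)^2 = 2821109907456^2 = 7958661109946400884391936
6^33 = 6 * 6^32 = 6 * 7958661109946400884391936 = 47751966659678405306351616

Result: 47751966659678405306351616
Multiplications needed: 6 (6 lines after 6^1)

6^33 = 47751966659678405306351616. Using exponentiation by squaring, this requires 6 multiplications. The key idea: if the exponent is even, square the half-power; if odd, multiply by the base once.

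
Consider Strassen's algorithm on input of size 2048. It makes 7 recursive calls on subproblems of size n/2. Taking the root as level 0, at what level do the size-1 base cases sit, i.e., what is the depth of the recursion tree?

For divide and conquer with division factor 2:

Problem sizes at each level:
Level 0: 2048
Level 1: 1024
Level 2: 512
Level 3: 256
Level 4: 128
Level 5: 64
Level 6: 32
Level 7: 16
Level 8: 8
Level 9: 4
Level 10: 2
Level 11: 1

The root is level 0 and the size-1 base case is level 11 (the tree spans levels 0 through 11, i.e. 12 levels counting the root), so the depth is the number of divisions: log_2(2048) = 11

The recursion tree depth is log_2(2048) = 11. At each level, the problem size is divided by 2, so it takes 11 divisions to reduce to a base case of size 1. The algorithm makes 7 recursive calls at each level.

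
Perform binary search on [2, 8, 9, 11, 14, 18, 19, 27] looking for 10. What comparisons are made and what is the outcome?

Binary search for 10 in [2, 8, 9, 11, 14, 18, 19, 27]:

lo=0, hi=7, mid=3, arr[mid]=11 -> 11 > 10, search left half
lo=0, hi=2, mid=1, arr[mid]=8 -> 8 < 10, search right half
lo=2, hi=2, mid=2, arr[mid]=9 -> 9 < 10, search right half
lo=3 > hi=2, target 10 not found

Binary search determines that 10 is not in the array after 3 comparisons. The search space was exhausted without finding the target.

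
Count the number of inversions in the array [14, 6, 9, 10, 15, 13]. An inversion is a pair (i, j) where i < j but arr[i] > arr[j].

Finding inversions in [14, 6, 9, 10, 15, 13]:

(0, 1): arr[0]=14 > arr[1]=6
(0, 2): arr[0]=14 > arr[2]=9
(0, 3): arr[0]=14 > arr[3]=10
(0, 5): arr[0]=14 > arr[5]=13
(4, 5): arr[4]=15 > arr[5]=13

Total inversions: 5

The array has 5 inversion(s): (0,1), (0,2), (0,3), (0,5), (4,5). Each pair (i,j) satisfies i < j and arr[i] > arr[j].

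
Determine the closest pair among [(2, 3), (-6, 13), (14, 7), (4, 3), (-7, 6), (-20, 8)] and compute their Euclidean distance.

Computing all pairwise distances among 6 points:

d((2, 3), (-6, 13)) = 12.8062
d((2, 3), (14, 7)) = 12.6491
d((2, 3), (4, 3)) = 2.0 <-- minimum
d((2, 3), (-7, 6)) = 9.4868
d((2, 3), (-20, 8)) = 22.561
d((-6, 13), (14, 7)) = 20.8806
d((-6, 13), (4, 3)) = 14.1421
d((-6, 13), (-7, 6)) = 7.0711
d((-6, 13), (-20, 8)) = 14.8661
d((14, 7), (4, 3)) = 10.7703
d((14, 7), (-7, 6)) = 21.0238
d((14, 7), (-20, 8)) = 34.0147
d((4, 3), (-7, 6)) = 11.4018
d((4, 3), (-20, 8)) = 24.5153
d((-7, 6), (-20, 8)) = 13.1529

Closest pair: (2, 3) and (4, 3) with distance 2.0

The closest pair is (2, 3) and (4, 3) with Euclidean distance 2.0. For 6 points, brute-force pairwise comparison is shown above. For large n, the divide-and-conquer algorithm (sort by x, recurse on halves, check the dividing strip) achieves O(n log n).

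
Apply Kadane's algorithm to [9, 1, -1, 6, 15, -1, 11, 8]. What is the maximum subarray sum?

Using Kadane's algorithm on [9, 1, -1, 6, 15, -1, 11, 8]:

Scanning through the array:
Position 1 (value 1): max_ending_here = 10, max_so_far = 10
Position 2 (value -1): max_ending_here = 9, max_so_far = 10
Position 3 (value 6): max_ending_here = 15, max_so_far = 15
Position 4 (value 15): max_ending_here = 30, max_so_far = 30
Position 5 (value -1): max_ending_here = 29, max_so_far = 30
Position 6 (value 11): max_ending_here = 40, max_so_far = 40
Position 7 (value 8): max_ending_here = 48, max_so_far = 48

Maximum subarray: [9, 1, -1, 6, 15, -1, 11, 8]
Maximum sum: 48

The maximum subarray is [9, 1, -1, 6, 15, -1, 11, 8] with sum 48. This subarray runs from index 0 to index 7.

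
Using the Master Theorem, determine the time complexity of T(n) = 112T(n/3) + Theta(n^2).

Master Theorem for T(n) = 112T(n/3) + O(n^2):

a = 112, b = 3, c = 2
log_b(a) = log_3(112) = 4.2950

Case 1: c = 2 < log_3(112) = 4.2950
T(n) = O(n^(log_3 112))

For T(n) = 112T(n/3) + O(n^2): log_3(112) = 4.2950. This is Case 1 of the Master Theorem (c < log_b(a), work dominated by leaves), giving O(n^(log_3 112)).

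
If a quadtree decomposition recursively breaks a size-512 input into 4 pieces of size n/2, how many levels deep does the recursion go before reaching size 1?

For divide and conquer with division factor 2:

Problem sizes at each level:
Level 0: 512
Level 1: 256
Level 2: 128
Level 3: 64
Level 4: 32
Level 5: 16
Level 6: 8
Level 7: 4
Level 8: 2
Level 9: 1

The root is level 0 and the size-1 base case is level 9 (the tree spans levels 0 through 9, i.e. 10 levels counting the root), so the depth is the number of divisions: log_2(512) = 9

The recursion tree depth is log_2(512) = 9. At each level, the problem size is divided by 2, so it takes 9 divisions to reduce to a base case of size 1. The algorithm makes 4 recursive calls at each level.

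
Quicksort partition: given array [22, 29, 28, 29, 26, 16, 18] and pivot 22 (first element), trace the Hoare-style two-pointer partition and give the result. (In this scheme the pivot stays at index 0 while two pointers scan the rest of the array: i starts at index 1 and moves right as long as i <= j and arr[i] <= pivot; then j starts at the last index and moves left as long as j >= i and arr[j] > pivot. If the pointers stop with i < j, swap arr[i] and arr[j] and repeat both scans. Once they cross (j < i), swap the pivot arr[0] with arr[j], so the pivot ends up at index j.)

Hoare-style two-pointer partition with pivot = 22:

Initial array: [22, 29, 28, 29, 26, 16, 18]

Pointers start at i = 1, j = 6.
i stops at index 1 (arr[1]=29 > 22), j stops at index 6 (arr[6]=18 <= 22): swap arr[1] and arr[6], array becomes [22, 18, 28, 29, 26, 16, 29]
i stops at index 2 (arr[2]=28 > 22), j stops at index 5 (arr[5]=16 <= 22): swap arr[2] and arr[5], array becomes [22, 18, 16, 29, 26, 28, 29]
i ends at 3, j ends at 2: the pointers have crossed (j < i), so scanning stops.

Swap pivot arr[0] with arr[2] to place pivot at position 2: [16, 18, 22, 29, 26, 28, 29]
Pivot position: 2

After partitioning with pivot 22, the array becomes [16, 18, 22, 29, 26, 28, 29]. The pivot is placed at index 2. All elements to the left of the pivot are <= 22, and all elements to the right are > 22.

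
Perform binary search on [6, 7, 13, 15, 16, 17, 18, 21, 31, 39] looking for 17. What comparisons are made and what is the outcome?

Binary search for 17 in [6, 7, 13, 15, 16, 17, 18, 21, 31, 39]:

lo=0, hi=9, mid=4, arr[mid]=16 -> 16 < 17, search right half
lo=5, hi=9, mid=7, arr[mid]=21 -> 21 > 17, search left half
lo=5, hi=6, mid=5, arr[mid]=17 -> Found target at index 5!

Binary search finds 17 at index 5 after 3 comparisons. The search repeatedly halves the search space by comparing with the middle element.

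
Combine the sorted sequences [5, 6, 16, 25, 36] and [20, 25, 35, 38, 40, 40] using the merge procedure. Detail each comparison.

Merging process:

Compare 5 vs 20: take 5 from left. Merged: [5]
Compare 6 vs 20: take 6 from left. Merged: [5, 6]
Compare 16 vs 20: take 16 from left. Merged: [5, 6, 16]
Compare 25 vs 20: take 20 from right. Merged: [5, 6, 16, 20]
Compare 25 vs 25: take 25 from left. Merged: [5, 6, 16, 20, 25]
Compare 36 vs 25: take 25 from right. Merged: [5, 6, 16, 20, 25, 25]
Compare 36 vs 35: take 35 from right. Merged: [5, 6, 16, 20, 25, 25, 35]
Compare 36 vs 38: take 36 from left. Merged: [5, 6, 16, 20, 25, 25, 35, 36]
Append remaining from right: [38, 40, 40]. Merged: [5, 6, 16, 20, 25, 25, 35, 36, 38, 40, 40]

Final merged array: [5, 6, 16, 20, 25, 25, 35, 36, 38, 40, 40]
Total comparisons: 8

The merged array is [5, 6, 16, 20, 25, 25, 35, 36, 38, 40, 40], requiring 8 comparisons. The merge step runs in O(n) time where n is the total number of elements.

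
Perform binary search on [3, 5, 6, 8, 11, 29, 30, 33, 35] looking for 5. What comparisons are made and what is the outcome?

Binary search for 5 in [3, 5, 6, 8, 11, 29, 30, 33, 35]:

lo=0, hi=8, mid=4, arr[mid]=11 -> 11 > 5, search left half
lo=0, hi=3, mid=1, arr[mid]=5 -> Found target at index 1!

Binary search finds 5 at index 1 after 2 comparisons. The search repeatedly halves the search space by comparing with the middle element.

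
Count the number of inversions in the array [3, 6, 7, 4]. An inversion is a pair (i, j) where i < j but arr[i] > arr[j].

Finding inversions in [3, 6, 7, 4]:

(1, 3): arr[1]=6 > arr[3]=4
(2, 3): arr[2]=7 > arr[3]=4

Total inversions: 2

The array has 2 inversion(s): (1,3), (2,3). Each pair (i,j) satisfies i < j and arr[i] > arr[j].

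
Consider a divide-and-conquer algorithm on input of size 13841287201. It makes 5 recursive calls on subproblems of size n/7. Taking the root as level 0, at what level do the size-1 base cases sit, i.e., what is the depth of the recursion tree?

For divide and conquer with division factor 7:

Problem sizes at each level:
Level 0: 13841287201
Level 1: 1977326743
Level 2: 282475249
Level 3: 40353607
Level 4: 5764801
Level 5: 823543
Level 6: 117649
Level 7: 16807
Level 8: 2401
Level 9: 343
Level 10: 49
Level 11: 7
Level 12: 1

The root is level 0 and the size-1 base case is level 12 (the tree spans levels 0 through 12, i.e. 13 levels counting the root), so the depth is the number of divisions: log_7(13841287201) = 12

The recursion tree depth is log_7(13841287201) = 12. At each level, the problem size is divided by 7, so it takes 12 divisions to reduce to a base case of size 1. The algorithm makes 5 recursive calls at each level.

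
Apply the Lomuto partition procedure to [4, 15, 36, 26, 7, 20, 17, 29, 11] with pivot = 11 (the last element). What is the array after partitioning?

Lomuto partition with pivot = 11:

Initial array: [4, 15, 36, 26, 7, 20, 17, 29, 11]

arr[0]=4 <= 11: swap with position 0, array becomes [4, 15, 36, 26, 7, 20, 17, 29, 11]
arr[1]=15 > 11: no swap
arr[2]=36 > 11: no swap
arr[3]=26 > 11: no swap
arr[4]=7 <= 11: swap with position 1, array becomes [4, 7, 36, 26, 15, 20, 17, 29, 11]
arr[5]=20 > 11: no swap
arr[6]=17 > 11: no swap
arr[7]=29 > 11: no swap

Place pivot at position 2: [4, 7, 11, 26, 15, 20, 17, 29, 36]
Pivot position: 2

After partitioning with pivot 11, the array becomes [4, 7, 11, 26, 15, 20, 17, 29, 36]. The pivot is placed at index 2. All elements to the left of the pivot are <= 11, and all elements to the right are > 11.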